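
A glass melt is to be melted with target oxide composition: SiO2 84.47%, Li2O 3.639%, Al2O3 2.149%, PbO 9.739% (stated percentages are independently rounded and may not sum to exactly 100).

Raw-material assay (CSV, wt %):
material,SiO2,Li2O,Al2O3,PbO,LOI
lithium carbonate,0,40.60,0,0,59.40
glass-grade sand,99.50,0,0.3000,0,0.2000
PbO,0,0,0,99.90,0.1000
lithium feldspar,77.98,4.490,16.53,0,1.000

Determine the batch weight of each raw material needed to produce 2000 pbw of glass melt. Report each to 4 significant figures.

Values along the way are printed (rounded to four significant figures) in the working. Every computation holds full float precision at every stage. A single rounding finalizes each reported result — the derived quantities are re-derived in full float precision (glass mass, LOI, totals, yield, four oxide percentages) from the weighed amounts per 2000 pbw of glass precisely as stated by problem or answer.
The oxide mass targets at 2000 pbw glass melt:
  SiO2: 84.47% × 2000 = 1689 pbw
  Li2O: 3.639% × 2000 = 72.78 pbw
  Al2O3: 2.149% × 2000 = 42.98 pbw
  PbO: 9.739% × 2000 = 194.8 pbw
Oxide-by-oxide audit on the weights just shown, per the basis as stated (sum by sum, the targets are met within answer rounding):
  SiO2: 1516·0.9950 + 232.5·0.7798 = 1690 pbw (target 1689 pbw)
  Li2O: 153.5·0.4060 + 232.5·0.04490 = 72.76 pbw (target 72.78 pbw)
  Al2O3: 1516·0.003000 + 232.5·0.1653 = 42.98 pbw (target 42.98 pbw)
  PbO: 195.0·0.9990 = 194.8 pbw (target 194.8 pbw)
Auditing the glass mass value: total charge less LOI = 2000 pbw (the Σ of target masses is 2000 pbw; with the basis standing at 2000 pbw — rounding explains the deltas).
Batch total: Σ batch = 2097 pbw; ignition loss, Σ(batch × LOI) = 96.73 pbw; glass ÷ batch gives a yield of 95.39%.

Batch per 2000 pbw glass melt:
  lithium carbonate: 153.5 pbw
  glass-grade sand: 1516 pbw
  PbO: 195.0 pbw
  lithium feldspar: 232.5 pbw
Total batch = 2097 pbw; LOI loss = 96.73 pbw; yield = 95.39%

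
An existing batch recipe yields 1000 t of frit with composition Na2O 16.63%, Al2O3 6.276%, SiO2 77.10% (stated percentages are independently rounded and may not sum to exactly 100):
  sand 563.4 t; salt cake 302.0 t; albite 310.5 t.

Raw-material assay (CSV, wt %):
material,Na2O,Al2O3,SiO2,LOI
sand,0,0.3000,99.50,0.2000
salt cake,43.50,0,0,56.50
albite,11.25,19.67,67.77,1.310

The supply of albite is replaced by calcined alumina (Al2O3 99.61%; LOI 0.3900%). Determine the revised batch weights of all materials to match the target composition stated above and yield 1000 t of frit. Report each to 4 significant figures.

The intermediate values appear with 4-significant-figure rounding alongside each step; all internal work maintains full precision end to end. Every reported value takes just one rounding. All derived quantities, which include glass mass, LOI, three oxide percentages, totals, the yield, are recomputed at full precision, precisely as stated by the problem or the answer, using the weight values at 1000 t of glass.
Oxide-by-oxide targets in 1000 t frit:
  Na2O: 16.63% × 1000 = 166.3 t
  Al2O3: 6.276% × 1000 = 62.76 t
  SiO2: 77.10% × 1000 = 771.0 t
Balance tally, oxide-wise, on the weights just shown, relative to the basis at hand (sum by sum, the targets are met once rounding is allowed for):
  Na2O: 382.3·0.4350 = 166.3 t (target 166.3 t)
  Al2O3: 774.9·0.003000 + 60.67·0.9961 = 62.76 t (target 62.76 t)
  SiO2: 774.9·0.9950 = 771.0 t (target 771.0 t)
Glass-mass sanity pass: net batch after ignition = 1000 t (the targets, summed, come to 1000 t; against the stated basis, 1000 t — a pure rounding effect).
Batch total: Σ batch = 1218 t; the LOI term Σ batch·LOI equals 217.8 t; yield, glass over the total, = 82.12%.

Revised batch per 1000 t frit:
  sand: 774.9 t
  salt cake: 382.3 t
  calcined alumina: 60.67 t
Total batch = 1218 t; LOI loss = 217.8 t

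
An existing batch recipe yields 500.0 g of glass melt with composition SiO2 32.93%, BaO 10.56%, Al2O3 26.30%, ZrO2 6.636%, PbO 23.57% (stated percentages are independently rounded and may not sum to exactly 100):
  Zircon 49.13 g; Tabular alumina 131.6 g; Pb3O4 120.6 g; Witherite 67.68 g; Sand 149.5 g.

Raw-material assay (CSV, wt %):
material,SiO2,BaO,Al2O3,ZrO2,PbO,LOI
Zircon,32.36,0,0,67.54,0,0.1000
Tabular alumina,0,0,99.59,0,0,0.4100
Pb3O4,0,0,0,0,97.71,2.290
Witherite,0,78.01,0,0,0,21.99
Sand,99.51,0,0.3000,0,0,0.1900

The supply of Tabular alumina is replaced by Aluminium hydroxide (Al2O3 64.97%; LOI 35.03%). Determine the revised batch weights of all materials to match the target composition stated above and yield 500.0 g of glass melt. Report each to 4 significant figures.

Revised batch per 500.0 g glass melt:
  Zircon: 49.13 g
  Aluminium hydroxide: 201.7 g
  Pb3O4: 120.6 g
  Witherite: 67.68 g
  Sand: 149.5 g
Total batch = 588.6 g; LOI loss = 88.63 g

All internal work keeps full float precision from first step to last; intermediates are printed, rounded to 4 significant figures, across the worked steps; every reported value is rounded just once. Derived quantities, which include yield, LOI, net glass mass, the five compositions, totals, are carried at exact precision, as quoted within either problem or answer, from the weighed amounts on 500.0 g of glass.
The oxide mass targets at 500.0 g glass melt:
  SiO2: 32.93% × 500.0 = 164.6 g
  BaO: 10.56% × 500.0 = 52.80 g
  Al2O3: 26.30% × 500.0 = 131.5 g
  ZrO2: 6.636% × 500.0 = 33.18 g
  PbO: 23.57% × 500.0 = 117.8 g
Sums-versus-targets review with the batch weights as given, at the basis given (oxide sums agree with the targets within answer rounding):
  SiO2: 49.13·0.3236 + 149.5·0.9951 = 164.7 g (target 164.6 g)
  BaO: 67.68·0.7801 = 52.80 g (target 52.80 g)
  Al2O3: 201.7·0.6497 + 149.5·0.003000 = 131.5 g (target 131.5 g)
  ZrO2: 49.13·0.6754 = 33.18 g (target 33.18 g)
  PbO: 120.6·0.9771 = 117.8 g (target 117.8 g)
Glass-mass sanity pass: net batch after ignition = 500.0 g (the targets, summed, come to 500.0 g; versus the stated basis of 500.0 g — rounding explains the deltas).
Adding the batch up: Σ batch = 588.6 g; ignition loss, Σ(batch × LOI) = 88.63 g; the yield ratio, glass ÷ batch: 84.94%.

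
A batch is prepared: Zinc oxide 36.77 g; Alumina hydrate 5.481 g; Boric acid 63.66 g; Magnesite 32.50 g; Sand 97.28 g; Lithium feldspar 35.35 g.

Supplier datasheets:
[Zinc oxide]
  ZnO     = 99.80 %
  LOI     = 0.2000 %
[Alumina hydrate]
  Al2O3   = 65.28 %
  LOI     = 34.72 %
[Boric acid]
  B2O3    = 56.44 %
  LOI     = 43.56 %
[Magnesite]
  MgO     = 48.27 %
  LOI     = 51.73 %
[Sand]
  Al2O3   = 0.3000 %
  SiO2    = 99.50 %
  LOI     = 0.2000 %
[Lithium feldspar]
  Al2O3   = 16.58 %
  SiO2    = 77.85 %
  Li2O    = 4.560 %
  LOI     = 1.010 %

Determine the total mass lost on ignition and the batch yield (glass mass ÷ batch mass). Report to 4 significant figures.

All arithmetic maintains full float precision from start to finish. Values along the way appear, with 4-significant-figure rounding, when written out. Each reported figure includes exactly one rounding; the derived quantities (the totals, net glass mass, yield, ignition loss, six oxide percentages) are carried starting from the weights on 224.0 g of glass in exact precision as set out in problem or answer.
LOI of each material in turn:
  Zinc oxide: 36.77 × 0.002000 = 0.07354 g
  Alumina hydrate: 5.481 × 0.3472 = 1.903 g
  Boric acid: 63.66 × 0.4356 = 27.73 g
  Magnesite: 32.50 × 0.5173 = 16.81 g
  Sand: 97.28 × 0.002000 = 0.1946 g
  Lithium feldspar: 35.35 × 0.01010 = 0.3570 g
Total LOI = 47.07 g
Glass = batch − LOI = 271.0 − 47.07 = 224.0 g

LOI loss = 47.07 g; glass = 224.0 g; yield = 82.63%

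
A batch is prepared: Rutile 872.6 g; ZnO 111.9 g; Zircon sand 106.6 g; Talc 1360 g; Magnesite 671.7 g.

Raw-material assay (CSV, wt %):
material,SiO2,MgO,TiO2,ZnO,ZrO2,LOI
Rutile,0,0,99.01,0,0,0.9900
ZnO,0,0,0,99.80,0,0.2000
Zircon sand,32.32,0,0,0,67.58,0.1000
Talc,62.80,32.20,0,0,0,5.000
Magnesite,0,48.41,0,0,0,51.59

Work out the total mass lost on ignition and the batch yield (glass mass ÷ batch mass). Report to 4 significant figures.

LOI loss = 423.5 g; glass = 2699 g; yield = 86.44%

Values along the way are printed (rounded to four significant digits) between the steps. Each numeric step holds full float precision through the solve — each reported value is rounded exactly once — derived quantities (LOI, five oxide percentages, net glass mass, yield, the totals) are recomputed at full precision using the weight values for 2699 g of glass as written in the question or the answer.
Material-by-material LOI:
  Rutile: 872.6 × 0.009900 = 8.639 g
  ZnO: 111.9 × 0.002000 = 0.2238 g
  Zircon sand: 106.6 × 0.001000 = 0.1066 g
  Talc: 1360 × 0.05000 = 68.00 g
  Magnesite: 671.7 × 0.5159 = 346.5 g
Total LOI = 423.5 g
Glass = batch − LOI = 3123 − 423.5 = 2699 g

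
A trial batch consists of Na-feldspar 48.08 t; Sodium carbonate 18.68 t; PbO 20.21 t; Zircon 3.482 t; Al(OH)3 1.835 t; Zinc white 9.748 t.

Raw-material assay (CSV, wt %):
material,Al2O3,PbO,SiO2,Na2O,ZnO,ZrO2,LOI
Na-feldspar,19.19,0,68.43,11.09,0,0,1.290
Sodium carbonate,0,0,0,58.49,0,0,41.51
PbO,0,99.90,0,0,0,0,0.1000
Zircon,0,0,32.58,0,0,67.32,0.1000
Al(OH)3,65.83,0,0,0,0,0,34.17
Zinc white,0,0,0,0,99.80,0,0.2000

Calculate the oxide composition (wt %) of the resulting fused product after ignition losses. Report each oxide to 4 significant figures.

Full float precision is carried through the solve; values along the way are displayed rounded off to 4 significant figures when written out — every reported figure is rounded just once; all derived quantities are rebuilt at exact precision (the totals, ignition loss, yield, glass mass, six oxide percentages) from the batch weights for 92.99 t of glass as quoted within the question or the answer.
Mass of each oxide from the mix:
  Al2O3: 48.08·0.1919 + 1.835·0.6583 = 10.43 t
  PbO: 20.21·0.9990 = 20.19 t
  SiO2: 48.08·0.6843 + 3.482·0.3258 = 34.04 t
  Na2O: 48.08·0.1109 + 18.68·0.5849 = 16.26 t
  ZnO: 9.748·0.9980 = 9.729 t
  ZrO2: 3.482·0.6732 = 2.344 t
LOI: 48.08·0.01290 + 18.68·0.4151 + 20.21·0.001000 + 3.482·0.001000 + 1.835·0.3417 + 9.748·0.002000 = 9.045 t
batch − LOI leaves glass = 102.0 − 9.045 = 92.99 t (= Σ oxide masses)
oxide / glass × 100 gives the wt %

Glass mass = 92.99 t (batch 102.0 − LOI 9.045).
Composition: Al2O3 11.22%, PbO 21.71%, SiO2 36.60%, Na2O 17.48%, ZnO 10.46%, ZrO2 2.521%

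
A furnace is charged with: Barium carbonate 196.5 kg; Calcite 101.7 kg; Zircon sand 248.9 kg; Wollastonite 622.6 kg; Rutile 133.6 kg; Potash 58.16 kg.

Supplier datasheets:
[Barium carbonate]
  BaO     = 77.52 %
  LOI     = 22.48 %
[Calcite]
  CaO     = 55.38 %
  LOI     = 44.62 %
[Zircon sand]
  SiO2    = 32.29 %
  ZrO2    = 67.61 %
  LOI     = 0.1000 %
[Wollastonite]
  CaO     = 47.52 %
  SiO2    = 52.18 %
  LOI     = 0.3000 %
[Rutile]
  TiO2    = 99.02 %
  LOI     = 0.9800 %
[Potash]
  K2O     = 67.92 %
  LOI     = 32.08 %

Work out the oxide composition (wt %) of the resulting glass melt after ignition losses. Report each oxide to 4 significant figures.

Glass mass = 1250 kg (batch 1361 − LOI 111.6).
Composition: K2O 3.161%, CaO 28.18%, TiO2 10.58%, SiO2 32.42%, ZrO2 13.46%, BaO 12.19%

The working math carries full precision in all steps — the intermediate values are printed (rounded to 4 significant digits) across the worked steps — every reported value takes just one rounding — derived quantities (ignition loss, the yield, totals, net glass mass, six oxide percentages) are re-derived at exact precision from the batch weights for 1250 kg of glass as set out in the problem or answer text.
Mass of each oxide from the mix:
  K2O: 58.16·0.6792 = 39.50 kg
  CaO: 101.7·0.5538 + 622.6·0.4752 = 352.2 kg
  TiO2: 133.6·0.9902 = 132.3 kg
  SiO2: 248.9·0.3229 + 622.6·0.5218 = 405.2 kg
  ZrO2: 248.9·0.6761 = 168.3 kg
  BaO: 196.5·0.7752 = 152.3 kg
LOI: 196.5·0.2248 + 101.7·0.4462 + 248.9·0.001000 + 622.6·0.003000 + 133.6·0.009800 + 58.16·0.3208 = 111.6 kg
Resulting glass, batch − LOI: 1361 − 111.6 = 1250 kg (= the summed oxide contributions)
each wt % is 100 × oxide ÷ glass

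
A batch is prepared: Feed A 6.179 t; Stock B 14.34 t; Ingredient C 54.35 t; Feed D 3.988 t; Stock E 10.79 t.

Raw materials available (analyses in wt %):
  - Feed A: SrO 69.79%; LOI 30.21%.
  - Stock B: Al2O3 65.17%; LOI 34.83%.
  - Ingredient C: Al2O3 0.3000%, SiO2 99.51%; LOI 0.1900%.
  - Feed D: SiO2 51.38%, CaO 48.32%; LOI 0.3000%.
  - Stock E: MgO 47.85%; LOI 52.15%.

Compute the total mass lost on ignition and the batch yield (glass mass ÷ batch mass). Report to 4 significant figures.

LOI loss = 12.60 t; glass = 77.04 t; yield = 85.94%

Working values appear, rounded to four significant figures, at each printed step; full precision is maintained at all times. A single rounding completes every reported figure. The derived quantities are carried using the weight values per 77.04 t of glass at full float precision (totals, five oxide percentages, net glass mass, LOI, yield), as they appear in either problem or answer.
Each material's LOI contribution:
  Feed A: 6.179 × 0.3021 = 1.867 t
  Stock B: 14.34 × 0.3483 = 4.995 t
  Ingredient C: 54.35 × 0.001900 = 0.1033 t
  Feed D: 3.988 × 0.003000 = 0.01196 t
  Stock E: 10.79 × 0.5215 = 5.627 t
Total LOI = 12.60 t
Glass = batch − LOI = 89.65 − 12.60 = 77.04 t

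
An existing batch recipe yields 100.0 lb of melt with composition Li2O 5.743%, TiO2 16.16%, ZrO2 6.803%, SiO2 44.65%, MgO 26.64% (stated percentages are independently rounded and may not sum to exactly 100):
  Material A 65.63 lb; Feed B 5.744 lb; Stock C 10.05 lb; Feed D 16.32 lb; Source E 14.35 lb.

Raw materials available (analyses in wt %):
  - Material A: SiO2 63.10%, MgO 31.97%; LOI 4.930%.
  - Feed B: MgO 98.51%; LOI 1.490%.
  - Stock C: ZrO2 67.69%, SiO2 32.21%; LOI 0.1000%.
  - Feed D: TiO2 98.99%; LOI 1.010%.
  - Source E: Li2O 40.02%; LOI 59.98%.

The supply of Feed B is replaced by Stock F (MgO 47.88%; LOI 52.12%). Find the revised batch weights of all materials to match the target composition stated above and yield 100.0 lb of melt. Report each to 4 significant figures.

Revised batch per 100.0 lb melt:
  Material A: 65.63 lb
  Stock F: 11.82 lb
  Stock C: 10.05 lb
  Feed D: 16.32 lb
  Source E: 14.35 lb
Total batch = 118.2 lb; LOI loss = 18.18 lb

The intermediate values are shown rounded to four significant digits — the working math carries exact precision all the way through. Every reported figure takes exactly one rounding; derived quantities are computed in exact precision (net glass mass, totals, five oxide percentages, LOI, yield) from the weighed amounts at 100.0 lb of glass as they appear in question or answer.
Oxide mass targets, per 100.0 lb melt:
  Li2O: 5.743% × 100.0 = 5.743 lb
  TiO2: 16.16% × 100.0 = 16.16 lb
  ZrO2: 6.803% × 100.0 = 6.803 lb
  SiO2: 44.65% × 100.0 = 44.65 lb
  MgO: 26.64% × 100.0 = 26.64 lb
Mass-balance tally per oxide with the batch weights as given, under the basis named above (summed amounts equal target values once rounding is allowed for):
  Li2O: 14.35·0.4002 = 5.743 lb (target 5.743 lb)
  TiO2: 16.32·0.9899 = 16.16 lb (target 16.16 lb)
  ZrO2: 10.05·0.6769 = 6.803 lb (target 6.803 lb)
  SiO2: 65.63·0.6310 + 10.05·0.3221 = 44.65 lb (target 44.65 lb)
  MgO: 65.63·0.3197 + 11.82·0.4788 = 26.64 lb (target 26.64 lb)
Glass-mass closure: Σ batch − LOI loss = 99.99 lb (targets for the oxides total 100.0 lb; stated basis 100.0 lb — gaps are rounding artifacts).
Total batch = Σ batch = 118.2 lb; Σ batch·LOI gives LOI loss = 18.18 lb; yield = glass ÷ total batch = 84.62%.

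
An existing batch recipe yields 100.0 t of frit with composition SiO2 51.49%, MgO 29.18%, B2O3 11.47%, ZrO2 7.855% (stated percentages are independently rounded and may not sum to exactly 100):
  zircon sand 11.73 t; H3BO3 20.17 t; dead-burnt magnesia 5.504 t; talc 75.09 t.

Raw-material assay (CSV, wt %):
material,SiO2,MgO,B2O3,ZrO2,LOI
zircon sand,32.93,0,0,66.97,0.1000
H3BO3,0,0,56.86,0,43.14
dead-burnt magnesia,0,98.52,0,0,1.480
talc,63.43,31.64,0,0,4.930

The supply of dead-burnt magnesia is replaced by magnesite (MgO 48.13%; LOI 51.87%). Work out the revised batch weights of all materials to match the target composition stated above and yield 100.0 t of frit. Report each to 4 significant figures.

Full float precision is kept from start to finish — the intermediate values appear (rounded to 4 significant digits) when written out. Every reported value includes exactly one rounding. Derived quantities (glass mass, the totals, the four compositions, the yield, LOI) are carried from the weighed amounts per 100.0 t of glass at exact precision, as they appear in the question or the answer.
Oxide mass targets, per 100.0 t frit:
  SiO2: 51.49% × 100.0 = 51.49 t
  MgO: 29.18% × 100.0 = 29.18 t
  B2O3: 11.47% × 100.0 = 11.47 t
  ZrO2: 7.855% × 100.0 = 7.855 t
Oxide-by-oxide audit working from each reported weight, at the basis given (every target is met by its sum inside rounding margins):
  SiO2: 11.73·0.3293 + 75.09·0.6343 = 51.49 t (target 51.49 t)
  MgO: 11.27·0.4813 + 75.09·0.3164 = 29.18 t (target 29.18 t)
  B2O3: 20.17·0.5686 = 11.47 t (target 11.47 t)
  ZrO2: 11.73·0.6697 = 7.856 t (target 7.855 t)
Consistency of the glass mass: net batch after ignition = 100.0 t (targets for the oxides total 100.0 t; against the stated basis, 100.0 t — rounding explains the deltas).
Summing the batch: Σ batch = 118.3 t; loss to ignition Σ batch·LOI = 18.26 t; glass ÷ batch gives a yield of 84.56%.

Revised batch per 100.0 t frit:
  zircon sand: 11.73 t
  H3BO3: 20.17 t
  magnesite: 11.27 t
  talc: 75.09 t
Total batch = 118.3 t; LOI loss = 18.26 t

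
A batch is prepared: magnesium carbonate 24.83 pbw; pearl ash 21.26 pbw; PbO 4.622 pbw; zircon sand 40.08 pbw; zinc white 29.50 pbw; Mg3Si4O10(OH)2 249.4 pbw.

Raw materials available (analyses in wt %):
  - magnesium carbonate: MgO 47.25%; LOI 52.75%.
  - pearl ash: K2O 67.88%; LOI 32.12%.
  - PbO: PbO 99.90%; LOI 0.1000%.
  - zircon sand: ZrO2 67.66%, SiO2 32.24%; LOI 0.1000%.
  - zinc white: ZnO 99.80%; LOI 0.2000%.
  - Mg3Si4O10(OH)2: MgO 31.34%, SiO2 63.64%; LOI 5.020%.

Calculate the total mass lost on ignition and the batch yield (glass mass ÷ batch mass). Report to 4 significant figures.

LOI loss = 32.55 pbw; glass = 337.1 pbw; yield = 91.20%

The intermediate values appear (rounded to 4 significant figures) when written out. The whole derivation holds exact precision end to end; every reported number takes a single rounding. The derived quantities (yield, glass mass, LOI, the totals, the six compositions) are recomputed from the batch weights for 337.1 pbw of glass in full precision precisely as stated by question or answer.
Material-by-material LOI:
  magnesium carbonate: 24.83 × 0.5275 = 13.10 pbw
  pearl ash: 21.26 × 0.3212 = 6.829 pbw
  PbO: 4.622 × 0.001000 = 0.004622 pbw
  zircon sand: 40.08 × 0.001000 = 0.04008 pbw
  zinc white: 29.50 × 0.002000 = 0.05900 pbw
  Mg3Si4O10(OH)2: 249.4 × 0.05020 = 12.52 pbw
Total LOI = 32.55 pbw
Glass = batch − LOI = 369.7 − 32.55 = 337.1 pbw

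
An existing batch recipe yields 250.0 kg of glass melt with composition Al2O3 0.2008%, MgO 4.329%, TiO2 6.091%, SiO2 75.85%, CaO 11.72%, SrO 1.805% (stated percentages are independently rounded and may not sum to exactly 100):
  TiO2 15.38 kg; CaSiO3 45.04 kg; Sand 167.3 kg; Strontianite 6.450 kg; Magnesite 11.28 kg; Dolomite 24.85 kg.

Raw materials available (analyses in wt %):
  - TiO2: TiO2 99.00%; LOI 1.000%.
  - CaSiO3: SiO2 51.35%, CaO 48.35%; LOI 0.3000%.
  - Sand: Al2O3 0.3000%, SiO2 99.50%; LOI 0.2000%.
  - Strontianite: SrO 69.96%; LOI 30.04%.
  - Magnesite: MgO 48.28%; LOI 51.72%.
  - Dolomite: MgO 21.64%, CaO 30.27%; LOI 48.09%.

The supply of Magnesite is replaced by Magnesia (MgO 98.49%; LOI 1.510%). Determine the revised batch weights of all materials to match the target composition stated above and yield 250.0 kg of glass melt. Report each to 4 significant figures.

Revised batch per 250.0 kg glass melt:
  TiO2: 15.38 kg
  CaSiO3: 45.04 kg
  Sand: 167.3 kg
  Strontianite: 6.450 kg
  Magnesia: 5.528 kg
  Dolomite: 24.85 kg
Total batch = 264.5 kg; LOI loss = 14.59 kg

The intermediate values are displayed, rounded to four significant digits, in the printout. All arithmetic holds exact precision from start to finish. Every reported result receives exactly one rounding. Derived quantities (LOI, the yield, the totals, six oxide percentages, net glass mass) are recomputed in exact precision from the weighed amounts per 250.0 kg of glass as set out in question or answer.
Per-oxide target masses for 250.0 kg glass melt:
  Al2O3: 0.2008% × 250.0 = 0.5020 kg
  MgO: 4.329% × 250.0 = 10.82 kg
  TiO2: 6.091% × 250.0 = 15.23 kg
  SiO2: 75.85% × 250.0 = 189.6 kg
  CaO: 11.72% × 250.0 = 29.30 kg
  SrO: 1.805% × 250.0 = 4.512 kg
Balance tally, oxide-wise, working from each reported weight, per the basis as stated (summed amounts equal target values once rounding is allowed for):
  Al2O3: 167.3·0.003000 = 0.5019 kg (target 0.5020 kg)
  MgO: 5.528·0.9849 + 24.85·0.2164 = 10.82 kg (target 10.82 kg)
  TiO2: 15.38·0.9900 = 15.23 kg (target 15.23 kg)
  SiO2: 45.04·0.5135 + 167.3·0.9950 = 189.6 kg (target 189.6 kg)
  CaO: 45.04·0.4835 + 24.85·0.3027 = 29.30 kg (target 29.30 kg)
  SrO: 6.450·0.6996 = 4.512 kg (target 4.512 kg)
Consistency of the glass mass: batch Σ − ignition loss = 250.0 kg (per-oxide target masses sum to 250.0 kg; stated basis 250.0 kg — gaps are rounding artifacts).
Whole-batch sum: Σ batch = 264.5 kg; the LOI term Σ batch·LOI equals 14.59 kg; yield = glass ÷ total batch = 94.48%.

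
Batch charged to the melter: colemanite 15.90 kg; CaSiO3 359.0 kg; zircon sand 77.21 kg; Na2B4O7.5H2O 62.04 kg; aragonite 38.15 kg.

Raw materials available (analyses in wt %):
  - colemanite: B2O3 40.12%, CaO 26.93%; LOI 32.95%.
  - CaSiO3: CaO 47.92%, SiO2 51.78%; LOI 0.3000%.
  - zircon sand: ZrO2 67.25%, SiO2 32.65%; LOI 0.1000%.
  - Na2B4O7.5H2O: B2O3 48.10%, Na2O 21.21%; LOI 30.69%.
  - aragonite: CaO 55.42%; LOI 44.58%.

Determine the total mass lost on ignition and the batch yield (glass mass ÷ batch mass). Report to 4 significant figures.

The intermediate values are displayed (rounded to four significant digits) on the page; full float precision is carried in every operation — each reported number is rounded a single time. The derived quantities are computed at full float precision (ignition loss, glass mass, the totals, the five compositions, yield) from the batch weights at 509.9 kg of glass, as given in the problem or answer text.
Per-material ignition loss:
  colemanite: 15.90 × 0.3295 = 5.239 kg
  CaSiO3: 359.0 × 0.003000 = 1.077 kg
  zircon sand: 77.21 × 0.001000 = 0.07721 kg
  Na2B4O7.5H2O: 62.04 × 0.3069 = 19.04 kg
  aragonite: 38.15 × 0.4458 = 17.01 kg
Total LOI = 42.44 kg
Glass = batch − LOI = 552.3 − 42.44 = 509.9 kg

LOI loss = 42.44 kg; glass = 509.9 kg; yield = 92.32%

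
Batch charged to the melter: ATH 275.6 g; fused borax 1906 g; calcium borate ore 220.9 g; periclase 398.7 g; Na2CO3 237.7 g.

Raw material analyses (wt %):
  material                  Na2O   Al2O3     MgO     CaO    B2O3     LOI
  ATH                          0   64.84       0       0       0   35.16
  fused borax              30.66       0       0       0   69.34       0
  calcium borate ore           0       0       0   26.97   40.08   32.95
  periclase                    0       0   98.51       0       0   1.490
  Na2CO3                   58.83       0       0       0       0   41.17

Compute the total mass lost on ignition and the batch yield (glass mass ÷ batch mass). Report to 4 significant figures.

All arithmetic maintains full float precision at each step; intermediates are displayed (rounded to four significant figures) across the worked steps; every reported number is rounded only once. Derived quantities are carried from the weighed amounts for 2765 g of glass at exact precision (five oxide percentages, yield, LOI, glass mass, the totals), as quoted within the question or the answer.
Each material's LOI contribution:
  ATH: 275.6 × 0.3516 = 96.90 g
  fused borax: 1906 × 0 = 0 g
  calcium borate ore: 220.9 × 0.3295 = 72.79 g
  periclase: 398.7 × 0.01490 = 5.941 g
  Na2CO3: 237.7 × 0.4117 = 97.86 g
Total LOI = 273.5 g
Glass = batch − LOI = 3039 − 273.5 = 2765 g

LOI loss = 273.5 g; glass = 2765 g; yield = 91.00%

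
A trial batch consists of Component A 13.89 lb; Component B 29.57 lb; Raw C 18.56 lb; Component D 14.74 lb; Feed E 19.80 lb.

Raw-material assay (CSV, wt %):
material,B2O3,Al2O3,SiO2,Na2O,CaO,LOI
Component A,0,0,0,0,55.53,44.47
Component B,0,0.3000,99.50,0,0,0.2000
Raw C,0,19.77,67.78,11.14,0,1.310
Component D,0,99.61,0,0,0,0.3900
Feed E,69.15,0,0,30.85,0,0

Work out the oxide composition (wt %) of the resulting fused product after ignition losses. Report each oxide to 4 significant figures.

Mid-chain values appear with 4-significant-digit rounding between the steps. All arithmetic keeps full precision in all steps. Every reported figure sees exactly one rounding. All derived quantities, including LOI, the yield, glass mass, five oxide percentages, the totals, are computed using the weight values for 90.02 lb of glass in full precision as they appear in either problem or answer.
What the batch supplies per oxide:
  B2O3: 19.80·0.6915 = 13.69 lb
  Al2O3: 29.57·0.003000 + 18.56·0.1977 + 14.74·0.9961 = 18.44 lb
  SiO2: 29.57·0.9950 + 18.56·0.6778 = 42.00 lb
  Na2O: 18.56·0.1114 + 19.80·0.3085 = 8.176 lb
  CaO: 13.89·0.5553 = 7.713 lb
LOI: 13.89·0.4447 + 29.57·0.002000 + 18.56·0.01310 + 14.74·0.003900 = 6.537 lb
Glass mass = batch − LOI = 96.56 − 6.537 = 90.02 lb (= the summed oxide contributions)
percent share: oxide ÷ glass, ×100

Glass mass = 90.02 lb (batch 96.56 − LOI 6.537).
Composition: B2O3 15.21%, Al2O3 20.48%, SiO2 46.66%, Na2O 9.082%, CaO 8.568%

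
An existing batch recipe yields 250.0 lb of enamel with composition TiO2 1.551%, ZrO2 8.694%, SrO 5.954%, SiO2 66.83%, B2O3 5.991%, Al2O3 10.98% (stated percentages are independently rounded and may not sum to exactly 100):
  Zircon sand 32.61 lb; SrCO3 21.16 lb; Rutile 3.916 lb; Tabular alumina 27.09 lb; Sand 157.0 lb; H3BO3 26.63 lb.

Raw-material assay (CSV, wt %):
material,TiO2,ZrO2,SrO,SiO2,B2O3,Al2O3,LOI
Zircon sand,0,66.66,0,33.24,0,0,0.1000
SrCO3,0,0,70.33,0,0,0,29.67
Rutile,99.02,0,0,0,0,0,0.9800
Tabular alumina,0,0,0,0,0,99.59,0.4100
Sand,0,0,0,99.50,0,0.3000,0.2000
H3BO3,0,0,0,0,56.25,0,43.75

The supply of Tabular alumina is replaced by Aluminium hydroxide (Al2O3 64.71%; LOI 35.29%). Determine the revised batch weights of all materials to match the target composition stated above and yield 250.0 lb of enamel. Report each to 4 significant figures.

Revised batch per 250.0 lb enamel:
  Zircon sand: 32.61 lb
  SrCO3: 21.16 lb
  Rutile: 3.916 lb
  Aluminium hydroxide: 41.69 lb
  Sand: 157.0 lb
  H3BO3: 26.63 lb
Total batch = 283.0 lb; LOI loss = 33.03 lb

Values along the way are displayed, with 4-significant-digit rounding, within the worked lines. Each numeric step runs at full precision from first step to last; each reported result carries a single rounding; all derived quantities (yield, net glass mass, LOI, six oxide percentages, totals) are computed using the weight values for 250.0 lb of glass at exact precision, as quoted within the problem or the answer.
Per-oxide target masses for 250.0 lb enamel:
  TiO2: 1.551% × 250.0 = 3.878 lb
  ZrO2: 8.694% × 250.0 = 21.74 lb
  SrO: 5.954% × 250.0 = 14.88 lb
  SiO2: 66.83% × 250.0 = 167.1 lb
  B2O3: 5.991% × 250.0 = 14.98 lb
  Al2O3: 10.98% × 250.0 = 27.45 lb
Verifying the oxide balance per the reported batch figures, for the quoted basis mass (oxide sums agree with the targets inside rounding margins):
  TiO2: 3.916·0.9902 = 3.878 lb (target 3.878 lb)
  ZrO2: 32.61·0.6666 = 21.74 lb (target 21.74 lb)
  SrO: 21.16·0.7033 = 14.88 lb (target 14.88 lb)
  SiO2: 32.61·0.3324 + 157.0·0.9950 = 167.1 lb (target 167.1 lb)
  B2O3: 26.63·0.5625 = 14.98 lb (target 14.98 lb)
  Al2O3: 41.69·0.6471 + 157.0·0.003000 = 27.45 lb (target 27.45 lb)
Glass-mass closure: batch Σ − ignition loss = 250.0 lb (summing oxide targets gives 250.0 lb; versus the stated basis of 250.0 lb — deltas are rounding alone).
Adding the batch up: Σ batch = 283.0 lb; the LOI term Σ batch·LOI equals 33.03 lb; as yield: glass ÷ batch → 88.33%.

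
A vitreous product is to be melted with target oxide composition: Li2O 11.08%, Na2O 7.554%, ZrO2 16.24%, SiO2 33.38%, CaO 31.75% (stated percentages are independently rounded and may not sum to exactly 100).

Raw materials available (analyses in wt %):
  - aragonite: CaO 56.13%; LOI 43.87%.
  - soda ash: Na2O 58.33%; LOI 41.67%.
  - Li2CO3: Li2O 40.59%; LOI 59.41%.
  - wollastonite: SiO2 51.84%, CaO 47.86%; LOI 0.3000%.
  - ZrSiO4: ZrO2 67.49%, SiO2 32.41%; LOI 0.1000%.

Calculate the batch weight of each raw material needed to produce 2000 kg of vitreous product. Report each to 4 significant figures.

Batch per 2000 kg vitreous product:
  aragonite: 289.8 kg
  soda ash: 259.0 kg
  Li2CO3: 545.9 kg
  wollastonite: 986.9 kg
  ZrSiO4: 481.3 kg
Total batch = 2563 kg; LOI loss = 562.8 kg; yield = 78.04%

Values along the way appear, rounded to four significant digits, within the worked lines — each numeric step carries full precision through the solve. Exactly one rounding is applied to each reported result — the derived quantities (glass mass, five oxide percentages, the totals, LOI, the yield) are recomputed from the batch weights for 2000 kg of glass at exact precision, as given in the question or the answer.
Target masses of each oxide per 2000 kg vitreous product:
  Li2O: 11.08% × 2000 = 221.6 kg
  Na2O: 7.554% × 2000 = 151.1 kg
  ZrO2: 16.24% × 2000 = 324.8 kg
  SiO2: 33.38% × 2000 = 667.6 kg
  CaO: 31.75% × 2000 = 635.0 kg
Oxide-by-oxide audit from the weights as reported, against the basis in use (sums match the target masses inside rounding margins):
  Li2O: 545.9·0.4059 = 221.6 kg (target 221.6 kg)
  Na2O: 259.0·0.5833 = 151.1 kg (target 151.1 kg)
  ZrO2: 481.3·0.6749 = 324.8 kg (target 324.8 kg)
  SiO2: 986.9·0.5184 + 481.3·0.3241 = 667.6 kg (target 667.6 kg)
  CaO: 289.8·0.5613 + 986.9·0.4786 = 635.0 kg (target 635.0 kg)
Mass balance on the glass: total charge less LOI = 2000 kg (the targets, summed, come to 2000 kg; stated basis 2000 kg — deltas are rounding alone).
Summing the batch: Σ batch = 2563 kg; Σ batch·LOI gives LOI loss = 562.8 kg; yield = glass ÷ total batch = 78.04%.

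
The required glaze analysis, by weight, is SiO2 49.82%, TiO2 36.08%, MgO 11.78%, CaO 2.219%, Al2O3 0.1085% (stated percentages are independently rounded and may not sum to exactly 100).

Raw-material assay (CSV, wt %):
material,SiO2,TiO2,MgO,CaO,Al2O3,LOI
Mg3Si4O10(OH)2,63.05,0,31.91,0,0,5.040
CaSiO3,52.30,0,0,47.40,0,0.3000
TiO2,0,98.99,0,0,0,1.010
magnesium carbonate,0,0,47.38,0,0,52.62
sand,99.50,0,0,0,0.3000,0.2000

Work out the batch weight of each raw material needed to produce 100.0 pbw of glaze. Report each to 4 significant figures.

In-progress results appear, rounded to four significant figures, within the worked lines. Each numeric step maintains full precision through every step; every reported result sees exactly one rounding. All derived quantities, including five oxide percentages, net glass mass, totals, yield, ignition loss, are computed starting from the weights for 100.0 pbw of glass in full float precision as they appear in the problem or the answer.
Target masses of each oxide per 100.0 pbw glaze:
  SiO2: 49.82% × 100.0 = 49.82 pbw
  TiO2: 36.08% × 100.0 = 36.08 pbw
  MgO: 11.78% × 100.0 = 11.78 pbw
  CaO: 2.219% × 100.0 = 2.219 pbw
  Al2O3: 0.1085% × 100.0 = 0.1085 pbw
Verifying the oxide balance given the weights on record, on the stated basis (oxide sums agree with the targets given rounding of the digits):
  SiO2: 18.06·0.6305 + 4.681·0.5230 + 36.17·0.9950 = 49.82 pbw (target 49.82 pbw)
  TiO2: 36.45·0.9899 = 36.08 pbw (target 36.08 pbw)
  MgO: 18.06·0.3191 + 12.70·0.4738 = 11.78 pbw (target 11.78 pbw)
  CaO: 4.681·0.4740 = 2.219 pbw (target 2.219 pbw)
  Al2O3: 36.17·0.003000 = 0.1085 pbw (target 0.1085 pbw)
Consistency of the glass mass: whole batch net of LOI = 100.0 pbw (per-oxide target masses sum to 100.0 pbw; the stated basis being 100.0 pbw — gaps are rounding artifacts).
Adding the batch up: Σ batch = 108.1 pbw; the LOI term Σ batch·LOI equals 8.047 pbw; as yield: glass ÷ batch → 92.55%.

Batch per 100.0 pbw glaze:
  Mg3Si4O10(OH)2: 18.06 pbw
  CaSiO3: 4.681 pbw
  TiO2: 36.45 pbw
  magnesium carbonate: 12.70 pbw
  sand: 36.17 pbw
Total batch = 108.1 pbw; LOI loss = 8.047 pbw; yield = 92.55%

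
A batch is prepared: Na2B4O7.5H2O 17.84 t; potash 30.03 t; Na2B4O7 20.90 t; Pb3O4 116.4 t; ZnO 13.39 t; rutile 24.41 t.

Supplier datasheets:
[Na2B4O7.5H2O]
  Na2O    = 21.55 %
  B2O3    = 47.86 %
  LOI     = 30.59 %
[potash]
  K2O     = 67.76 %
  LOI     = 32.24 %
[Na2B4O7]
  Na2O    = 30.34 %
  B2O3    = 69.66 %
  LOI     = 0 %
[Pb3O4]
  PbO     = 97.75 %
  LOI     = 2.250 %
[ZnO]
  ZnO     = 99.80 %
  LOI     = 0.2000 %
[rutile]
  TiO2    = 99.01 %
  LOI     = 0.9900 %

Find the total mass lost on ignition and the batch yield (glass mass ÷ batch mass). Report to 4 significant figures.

Values along the way are printed rounded to four significant figures in the working; every computation carries full precision in all steps. Every reported figure carries a single rounding; the derived quantities are carried in full float precision (the six compositions, yield, ignition loss, totals, net glass mass) from the batch weights for 204.9 t of glass as quoted within the question or the answer.
Material-by-material LOI:
  Na2B4O7.5H2O: 17.84 × 0.3059 = 5.457 t
  potash: 30.03 × 0.3224 = 9.682 t
  Na2B4O7: 20.90 × 0 = 0 t
  Pb3O4: 116.4 × 0.02250 = 2.619 t
  ZnO: 13.39 × 0.002000 = 0.02678 t
  rutile: 24.41 × 0.009900 = 0.2417 t
Total LOI = 18.03 t
Glass = batch − LOI = 223.0 − 18.03 = 204.9 t

LOI loss = 18.03 t; glass = 204.9 t; yield = 91.92%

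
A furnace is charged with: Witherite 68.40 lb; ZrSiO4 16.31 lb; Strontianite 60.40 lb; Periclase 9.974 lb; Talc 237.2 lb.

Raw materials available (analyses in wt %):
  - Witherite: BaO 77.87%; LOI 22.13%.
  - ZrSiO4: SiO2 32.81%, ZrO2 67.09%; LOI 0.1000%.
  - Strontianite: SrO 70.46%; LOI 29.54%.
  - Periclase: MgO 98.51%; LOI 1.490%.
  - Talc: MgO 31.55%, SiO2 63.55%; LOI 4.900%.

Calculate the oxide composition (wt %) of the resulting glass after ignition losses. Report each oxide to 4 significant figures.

Glass mass = 347.5 lb (batch 392.3 − LOI 44.77).
Composition: MgO 24.36%, SiO2 44.92%, SrO 12.25%, BaO 15.33%, ZrO2 3.149%

Working values appear, rounded to four significant figures, on the page — the whole derivation keeps full precision at each step; each reported value receives exactly one rounding; all derived quantities are carried from the weighed amounts at 347.5 lb of glass at exact precision (five oxide percentages, LOI, the yield, the totals, net glass mass) as given in problem or answer.
Delivered oxide masses:
  MgO: 9.974·0.9851 + 237.2·0.3155 = 84.66 lb
  SiO2: 16.31·0.3281 + 237.2·0.6355 = 156.1 lb
  SrO: 60.40·0.7046 = 42.56 lb
  BaO: 68.40·0.7787 = 53.26 lb
  ZrO2: 16.31·0.6709 = 10.94 lb
LOI: 68.40·0.2213 + 16.31·0.001000 + 60.40·0.2954 + 9.974·0.01490 + 237.2·0.04900 = 44.77 lb
The glass mass, total less LOI, = 392.3 − 44.77 = 347.5 lb (matching Σ of the oxides)
percent share: oxide ÷ glass, ×100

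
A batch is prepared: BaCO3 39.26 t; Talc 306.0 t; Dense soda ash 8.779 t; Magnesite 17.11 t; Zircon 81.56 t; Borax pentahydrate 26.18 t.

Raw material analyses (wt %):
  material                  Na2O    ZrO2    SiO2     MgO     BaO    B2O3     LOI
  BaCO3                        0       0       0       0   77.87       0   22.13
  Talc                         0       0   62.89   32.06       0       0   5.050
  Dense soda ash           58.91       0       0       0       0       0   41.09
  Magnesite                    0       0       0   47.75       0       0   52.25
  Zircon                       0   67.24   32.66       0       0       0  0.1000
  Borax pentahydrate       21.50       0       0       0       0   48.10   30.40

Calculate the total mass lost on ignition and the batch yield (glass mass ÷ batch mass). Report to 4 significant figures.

All internal work holds full precision throughout; in-progress results appear, rounded to 4 significant figures, within the worked lines — each reported value is rounded just once. Derived quantities, which include the yield, net glass mass, ignition loss, totals, the six compositions, are computed at full float precision, as written in the question or the answer, from the weighed amounts per 434.2 t of glass.
Per-material ignition loss:
  BaCO3: 39.26 × 0.2213 = 8.688 t
  Talc: 306.0 × 0.05050 = 15.45 t
  Dense soda ash: 8.779 × 0.4109 = 3.607 t
  Magnesite: 17.11 × 0.5225 = 8.940 t
  Zircon: 81.56 × 0.001000 = 0.08156 t
  Borax pentahydrate: 26.18 × 0.3040 = 7.959 t
Total LOI = 44.73 t
Glass = batch − LOI = 478.9 − 44.73 = 434.2 t

LOI loss = 44.73 t; glass = 434.2 t; yield = 90.66%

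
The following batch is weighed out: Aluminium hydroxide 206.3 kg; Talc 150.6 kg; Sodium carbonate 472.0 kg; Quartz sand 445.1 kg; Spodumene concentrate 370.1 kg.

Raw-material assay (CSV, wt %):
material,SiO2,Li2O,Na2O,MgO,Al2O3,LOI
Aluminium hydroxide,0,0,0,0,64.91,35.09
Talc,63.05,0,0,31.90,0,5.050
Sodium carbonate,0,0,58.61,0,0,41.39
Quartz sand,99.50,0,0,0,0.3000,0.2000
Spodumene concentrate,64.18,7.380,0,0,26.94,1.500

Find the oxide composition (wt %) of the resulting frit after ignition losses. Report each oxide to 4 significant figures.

All internal work runs at full float precision at every stage — working values appear (rounded to four significant figures) as written — a single rounding produces each reported result. The derived quantities (net glass mass, the yield, totals, LOI, five oxide percentages) are computed using the weight values per 1362 kg of glass in exact precision as given in the problem or the answer.
Delivered oxide masses:
  SiO2: 150.6·0.6305 + 445.1·0.9950 + 370.1·0.6418 = 775.4 kg
  Li2O: 370.1·0.07380 = 27.31 kg
  Na2O: 472.0·0.5861 = 276.6 kg
  MgO: 150.6·0.3190 = 48.04 kg
  Al2O3: 206.3·0.6491 + 445.1·0.003000 + 370.1·0.2694 = 234.9 kg
LOI: 206.3·0.3509 + 150.6·0.05050 + 472.0·0.4139 + 445.1·0.002000 + 370.1·0.01500 = 281.8 kg
Glass mass = batch − LOI = 1644 − 281.8 = 1362 kg (consistent with Σ oxide mass)
wt % = oxide mass / glass mass × 100

Glass mass = 1362 kg (batch 1644 − LOI 281.8).
Composition: SiO2 56.92%, Li2O 2.005%, Na2O 20.31%, MgO 3.526%, Al2O3 17.25%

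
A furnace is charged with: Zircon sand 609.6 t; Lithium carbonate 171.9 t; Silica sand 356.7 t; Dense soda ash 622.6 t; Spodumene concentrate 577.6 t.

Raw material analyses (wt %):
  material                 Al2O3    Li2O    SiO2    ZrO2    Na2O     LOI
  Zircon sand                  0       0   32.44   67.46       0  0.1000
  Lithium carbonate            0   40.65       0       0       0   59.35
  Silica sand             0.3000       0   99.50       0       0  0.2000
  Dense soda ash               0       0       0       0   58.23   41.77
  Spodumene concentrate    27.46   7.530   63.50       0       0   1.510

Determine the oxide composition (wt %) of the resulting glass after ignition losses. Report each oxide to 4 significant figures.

Glass mass = 1966 t (batch 2338 − LOI 372.1).
Composition: Al2O3 8.121%, Li2O 5.766%, SiO2 46.76%, ZrO2 20.91%, Na2O 18.44%

Each numeric step carries full float precision all the way through; mid-chain values are printed (rounded to 4 significant figures) in the printout — a single rounding yields each reported number. Derived quantities (LOI, glass mass, the yield, the totals, five oxide percentages) are rebuilt at full precision starting from the weights for 1966 t of glass, as they appear in problem or answer.
Mass of each oxide from the mix:
  Al2O3: 356.7·0.003000 + 577.6·0.2746 = 159.7 t
  Li2O: 171.9·0.4065 + 577.6·0.07530 = 113.4 t
  SiO2: 609.6·0.3244 + 356.7·0.9950 + 577.6·0.6350 = 919.4 t
  ZrO2: 609.6·0.6746 = 411.2 t
  Na2O: 622.6·0.5823 = 362.5 t
LOI: 609.6·0.001000 + 171.9·0.5935 + 356.7·0.002000 + 622.6·0.4177 + 577.6·0.01510 = 372.1 t
Glass = total batch minus LOI = 2338 − 372.1 = 1966 t (equal to the oxide-mass sum)
each wt % is 100 × oxide ÷ glass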